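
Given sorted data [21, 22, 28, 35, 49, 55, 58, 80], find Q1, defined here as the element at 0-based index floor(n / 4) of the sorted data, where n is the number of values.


The list has n = 8 elements.
Q1 index = floor(8 / 4) = floor(2) = 2
Counting from index 0 in the sorted data, the element at index 2 is 28.
Final answer: 28


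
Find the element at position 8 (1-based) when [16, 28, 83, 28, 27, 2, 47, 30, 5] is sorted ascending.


Sort ascending: [2, 5, 16, 27, 28, 28, 30, 47, 83]
The 8th element (1-indexed) is at index 7.
Value = 47
Final answer: 47


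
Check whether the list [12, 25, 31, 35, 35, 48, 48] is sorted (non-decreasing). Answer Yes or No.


Check consecutive pairs:
  12 <= 25? True
  25 <= 31? True
  31 <= 35? True
  35 <= 35? True
  35 <= 48? True
  48 <= 48? True
Every consecutive pair is in order, so the list is non-decreasing.
Final answer: Yes


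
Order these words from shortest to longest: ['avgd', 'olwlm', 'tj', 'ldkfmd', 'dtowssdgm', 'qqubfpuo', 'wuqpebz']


Compute lengths:
  'avgd' has length 4
  'olwlm' has length 5
  'tj' has length 2
  'ldkfmd' has length 6
  'dtowssdgm' has length 9
  'qqubfpuo' has length 8
  'wuqpebz' has length 7
Lengths in increasing order: 2 < 4 < 5 < 6 < 7 < 8 < 9
Listing the words in that order gives the answer.
Final answer: ['tj', 'avgd', 'olwlm', 'ldkfmd', 'wuqpebz', 'qqubfpuo', 'dtowssdgm']


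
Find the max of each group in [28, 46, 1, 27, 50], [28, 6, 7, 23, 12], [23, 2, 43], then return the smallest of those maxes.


Find max of each group:
  Group 1: [28, 46, 1, 27, 50] -> max = 50
  Group 2: [28, 6, 7, 23, 12] -> max = 28
  Group 3: [23, 2, 43] -> max = 43
Maxes: [50, 28, 43]
Minimum of maxes = 28
Final answer: 28


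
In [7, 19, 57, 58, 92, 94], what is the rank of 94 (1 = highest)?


Sort descending: [94, 92, 58, 57, 19, 7]
Find 94 in the sorted list.
94 is at position 1.
Final answer: 1


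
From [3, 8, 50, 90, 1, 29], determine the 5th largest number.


Sort descending: [90, 50, 29, 8, 3, 1]
The 5th element (1-indexed) is at index 4.
Value = 3
Final answer: 3


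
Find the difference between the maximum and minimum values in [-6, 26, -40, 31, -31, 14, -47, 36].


Maximum value: 36
Minimum value: -47
Range = 36 - (-47) = 83
Final answer: 83


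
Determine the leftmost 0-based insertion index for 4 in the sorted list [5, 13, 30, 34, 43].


List is sorted: [5, 13, 30, 34, 43]
We need the leftmost position where 4 can be inserted, i.e. the first index whose element is >= 4 (or the end of the list if none is).
Binary search with low=0, high=5 (0-based indices):
  low=0, high=5, mid=2: a[2]=30 >= 4, so high = 2
  low=0, high=2, mid=1: a[1]=13 >= 4, so high = 1
  low=0, high=1, mid=0: a[0]=5 >= 4, so high = 0
Now low = high = 0, so the insertion index is 0.
Final answer: 0


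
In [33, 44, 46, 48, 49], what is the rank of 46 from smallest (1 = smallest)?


Sort ascending: [33, 44, 46, 48, 49]
Find 46 in the sorted list.
46 is at position 3 (1-indexed).
Final answer: 3


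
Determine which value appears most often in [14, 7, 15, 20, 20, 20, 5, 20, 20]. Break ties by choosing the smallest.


Count the frequency of each value:
  5 appears 1 time(s)
  7 appears 1 time(s)
  14 appears 1 time(s)
  15 appears 1 time(s)
  20 appears 5 time(s)
Maximum frequency is 5.
Only 20 reaches that frequency, so it is the mode.
Final answer: 20


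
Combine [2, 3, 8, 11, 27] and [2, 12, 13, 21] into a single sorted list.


List A: [2, 3, 8, 11, 27]
List B: [2, 12, 13, 21]
Repeatedly compare the front elements and take the smaller:
  2 vs 2 -> take 2
  3 vs 2 -> take 2
  3 vs 12 -> take 3
  8 vs 12 -> take 8
  11 vs 12 -> take 11
  27 vs 12 -> take 12
  27 vs 13 -> take 13
  27 vs 21 -> take 21
  B is exhausted; append the rest of A: [27]
Final answer: [2, 2, 3, 8, 11, 12, 13, 21, 27]


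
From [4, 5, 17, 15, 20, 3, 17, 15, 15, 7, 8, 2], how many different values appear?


List all unique values:
Distinct values: [2, 3, 4, 5, 7, 8, 15, 17, 20]
Count = 9
Final answer: 9


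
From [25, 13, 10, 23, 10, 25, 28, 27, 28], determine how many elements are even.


Check each element:
  25 is odd
  13 is odd
  10 is even
  23 is odd
  10 is even
  25 is odd
  28 is even
  27 is odd
  28 is even
Evens: [10, 10, 28, 28]
Count of evens = 4
Final answer: 4


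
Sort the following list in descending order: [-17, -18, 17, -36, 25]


Original list: [-17, -18, 17, -36, 25]
Repeatedly take the largest remaining element:
  Remaining [-17, -18, 17, -36, 25] -> largest is 25
  Remaining [-17, -18, 17, -36] -> largest is 17
  Remaining [-17, -18, -36] -> largest is -17
  Remaining [-18, -36] -> largest is -18
  Remaining [-36] -> largest is -36
Collecting the picks in order gives the descending list.
Final answer: [25, 17, -17, -18, -36]


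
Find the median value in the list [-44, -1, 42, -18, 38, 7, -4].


First, sort the list: [-44, -18, -4, -1, 7, 38, 42]
The list has 7 elements (odd count).
The middle index is 3 (0-based), and the element there is -1.
Final answer: -1


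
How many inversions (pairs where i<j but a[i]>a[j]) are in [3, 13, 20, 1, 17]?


For each element, count the later elements that are smaller than it:
  3 (index 0): smaller elements after it = [1] -> 1
  13 (index 1): smaller elements after it = [1] -> 1
  20 (index 2): smaller elements after it = [1, 17] -> 2
  1 (index 3): smaller elements after it = [] -> 0
Total inversions = 1 + 1 + 2 + 0 = 4
Final answer: 4


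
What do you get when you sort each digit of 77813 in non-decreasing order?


The number 77813 has digits: 7, 7, 8, 1, 3
Sorted: 1, 3, 7, 7, 8
Joining the sorted digits gives the result.
Final answer: 13778


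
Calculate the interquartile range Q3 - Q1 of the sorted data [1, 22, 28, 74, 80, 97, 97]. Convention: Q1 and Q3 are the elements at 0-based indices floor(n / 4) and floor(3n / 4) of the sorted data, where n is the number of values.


The data has n = 7 elements.
Q1 index = floor(7 / 4) = floor(1.75) = 1; Q3 index = floor(3 * 7 / 4) = floor(5.25) = 5
Q1 = element at index 1 = 22
Q3 = element at index 5 = 97
IQR = 97 - 22 = 75
Final answer: 75


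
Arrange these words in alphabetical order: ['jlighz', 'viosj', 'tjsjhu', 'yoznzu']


Compare strings character by character (the first differing letter decides):
  'jlighz' < 'tjsjhu' since 'j' < 't' at position 1
  'tjsjhu' < 'viosj' since 't' < 'v' at position 1
  'viosj' < 'yoznzu' since 'v' < 'y' at position 1
Chaining these comparisons gives the alphabetical order.
Final answer: ['jlighz', 'tjsjhu', 'viosj', 'yoznzu']


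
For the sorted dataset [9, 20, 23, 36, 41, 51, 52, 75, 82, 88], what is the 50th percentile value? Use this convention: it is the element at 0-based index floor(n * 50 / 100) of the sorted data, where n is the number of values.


The dataset has n = 10 elements.
Index = floor(10 * 50 / 100) = floor(500 / 100) = floor(5) = 5
Counting from index 0 in the sorted data, the element at index 5 is 51.
Final answer: 51


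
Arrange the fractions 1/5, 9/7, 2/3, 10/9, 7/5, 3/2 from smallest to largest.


Convert to decimal for comparison:
  1/5 = 0.2
  9/7 = 1.2857
  2/3 = 0.6667
  10/9 = 1.1111
  7/5 = 1.4
  3/2 = 1.5
Decimals in increasing order: 0.2 < 0.6667 < 1.1111 < 1.2857 < 1.4 < 1.5
Writing each back as its fraction gives the sorted order.
Final answer: 1/5, 2/3, 10/9, 9/7, 7/5, 3/2


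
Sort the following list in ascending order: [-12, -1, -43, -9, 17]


Original list: [-12, -1, -43, -9, 17]
Repeatedly take the smallest remaining element:
  Remaining [-12, -1, -43, -9, 17] -> smallest is -43
  Remaining [-12, -1, -9, 17] -> smallest is -12
  Remaining [-1, -9, 17] -> smallest is -9
  Remaining [-1, 17] -> smallest is -1
  Remaining [17] -> smallest is 17
Collecting the picks in order gives the sorted list.
Final answer: [-43, -12, -9, -1, 17]


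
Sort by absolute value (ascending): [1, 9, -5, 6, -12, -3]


Compute absolute values:
  |1| = 1
  |9| = 9
  |-5| = 5
  |6| = 6
  |-12| = 12
  |-3| = 3
Absolute values in increasing order: 1 < 3 < 5 < 6 < 9 < 12
Listing the original numbers in that order gives the answer.
Final answer: [1, -3, -5, 6, 9, -12]


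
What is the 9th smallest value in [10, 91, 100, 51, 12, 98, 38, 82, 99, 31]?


Sort ascending: [10, 12, 31, 38, 51, 82, 91, 98, 99, 100]
The 9th element (1-indexed) is at index 8.
Value = 99
Final answer: 99


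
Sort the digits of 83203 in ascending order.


The number 83203 has digits: 8, 3, 2, 0, 3
Sorted: 0, 2, 3, 3, 8
Joining the sorted digits gives the result.
Final answer: 02338


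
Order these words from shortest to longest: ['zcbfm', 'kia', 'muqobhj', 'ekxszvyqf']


Compute lengths:
  'zcbfm' has length 5
  'kia' has length 3
  'muqobhj' has length 7
  'ekxszvyqf' has length 9
Lengths in increasing order: 3 < 5 < 7 < 9
Listing the words in that order gives the answer.
Final answer: ['kia', 'zcbfm', 'muqobhj', 'ekxszvyqf']


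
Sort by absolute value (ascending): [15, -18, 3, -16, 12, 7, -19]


Compute absolute values:
  |15| = 15
  |-18| = 18
  |3| = 3
  |-16| = 16
  |12| = 12
  |7| = 7
  |-19| = 19
Absolute values in increasing order: 3 < 7 < 12 < 15 < 16 < 18 < 19
Listing the original numbers in that order gives the answer.
Final answer: [3, 7, 12, 15, -16, -18, -19]


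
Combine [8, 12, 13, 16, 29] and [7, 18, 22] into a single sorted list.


List A: [8, 12, 13, 16, 29]
List B: [7, 18, 22]
Repeatedly compare the front elements and take the smaller:
  8 vs 7 -> take 7
  8 vs 18 -> take 8
  12 vs 18 -> take 12
  13 vs 18 -> take 13
  16 vs 18 -> take 16
  29 vs 18 -> take 18
  29 vs 22 -> take 22
  B is exhausted; append the rest of A: [29]
Final answer: [7, 8, 12, 13, 16, 18, 22, 29]


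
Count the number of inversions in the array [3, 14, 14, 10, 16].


For each element, count the later elements that are smaller than it:
  3 (index 0): smaller elements after it = [] -> 0
  14 (index 1): smaller elements after it = [10] -> 1
  14 (index 2): smaller elements after it = [10] -> 1
  10 (index 3): smaller elements after it = [] -> 0
Total inversions = 0 + 1 + 1 + 0 = 2
Final answer: 2


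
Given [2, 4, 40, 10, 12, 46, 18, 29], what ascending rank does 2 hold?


Sort ascending: [2, 4, 10, 12, 18, 29, 40, 46]
Find 2 in the sorted list.
2 is at position 1 (1-indexed).
Final answer: 1


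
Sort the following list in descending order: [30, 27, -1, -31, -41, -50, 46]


Original list: [30, 27, -1, -31, -41, -50, 46]
Repeatedly take the largest remaining element:
  Remaining [30, 27, -1, -31, -41, -50, 46] -> largest is 46
  Remaining [30, 27, -1, -31, -41, -50] -> largest is 30
  Remaining [27, -1, -31, -41, -50] -> largest is 27
  Remaining [-1, -31, -41, -50] -> largest is -1
  Remaining [-31, -41, -50] -> largest is -31
  Remaining [-41, -50] -> largest is -41
  Remaining [-50] -> largest is -50
Collecting the picks in order gives the descending list.
Final answer: [46, 30, 27, -1, -31, -41, -50]


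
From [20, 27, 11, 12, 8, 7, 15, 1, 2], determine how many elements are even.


Check each element:
  20 is even
  27 is odd
  11 is odd
  12 is even
  8 is even
  7 is odd
  15 is odd
  1 is odd
  2 is even
Evens: [20, 12, 8, 2]
Count of evens = 4
Final answer: 4


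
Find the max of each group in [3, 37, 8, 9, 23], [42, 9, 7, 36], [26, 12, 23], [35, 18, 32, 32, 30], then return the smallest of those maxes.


Find max of each group:
  Group 1: [3, 37, 8, 9, 23] -> max = 37
  Group 2: [42, 9, 7, 36] -> max = 42
  Group 3: [26, 12, 23] -> max = 26
  Group 4: [35, 18, 32, 32, 30] -> max = 35
Maxes: [37, 42, 26, 35]
Minimum of maxes = 26
Final answer: 26


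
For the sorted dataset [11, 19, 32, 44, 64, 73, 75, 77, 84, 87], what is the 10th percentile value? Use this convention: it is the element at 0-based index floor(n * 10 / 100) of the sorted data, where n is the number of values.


The dataset has n = 10 elements.
Index = floor(10 * 10 / 100) = floor(100 / 100) = floor(1) = 1
Counting from index 0 in the sorted data, the element at index 1 is 19.
Final answer: 19


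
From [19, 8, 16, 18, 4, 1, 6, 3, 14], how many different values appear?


List all unique values:
Distinct values: [1, 3, 4, 6, 8, 14, 16, 18, 19]
Count = 9
Final answer: 9


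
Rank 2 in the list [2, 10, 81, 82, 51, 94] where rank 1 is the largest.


Sort descending: [94, 82, 81, 51, 10, 2]
Find 2 in the sorted list.
2 is at position 6.
Final answer: 6


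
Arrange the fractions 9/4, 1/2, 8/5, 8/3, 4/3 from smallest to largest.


Convert to decimal for comparison:
  9/4 = 2.25
  1/2 = 0.5
  8/5 = 1.6
  8/3 = 2.6667
  4/3 = 1.3333
Decimals in increasing order: 0.5 < 1.3333 < 1.6 < 2.25 < 2.6667
Writing each back as its fraction gives the sorted order.
Final answer: 1/2, 4/3, 8/5, 9/4, 8/3


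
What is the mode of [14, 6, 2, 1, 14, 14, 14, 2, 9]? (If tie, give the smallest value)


Count the frequency of each value:
  1 appears 1 time(s)
  2 appears 2 time(s)
  6 appears 1 time(s)
  9 appears 1 time(s)
  14 appears 4 time(s)
Maximum frequency is 4.
Only 14 reaches that frequency, so it is the mode.
Final answer: 14


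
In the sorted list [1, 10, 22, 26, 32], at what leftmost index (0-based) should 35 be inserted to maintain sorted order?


List is sorted: [1, 10, 22, 26, 32]
We need the leftmost position where 35 can be inserted, i.e. the first index whose element is >= 35 (or the end of the list if none is).
Binary search with low=0, high=5 (0-based indices):
  low=0, high=5, mid=2: a[2]=22 < 35, so low = 3
  low=3, high=5, mid=4: a[4]=32 < 35, so low = 5
Now low = high = 5, so the insertion index is 5.
Final answer: 5


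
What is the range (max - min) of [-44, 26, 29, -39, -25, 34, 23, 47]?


Maximum value: 47
Minimum value: -44
Range = 47 - (-44) = 91
Final answer: 91


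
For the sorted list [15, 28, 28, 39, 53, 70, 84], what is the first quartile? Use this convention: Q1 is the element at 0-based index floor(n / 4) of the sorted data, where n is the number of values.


The list has n = 7 elements.
Q1 index = floor(7 / 4) = floor(1.75) = 1
Counting from index 0 in the sorted data, the element at index 1 is 28.
Final answer: 28


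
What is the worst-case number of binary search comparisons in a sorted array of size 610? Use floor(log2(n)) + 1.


Binary search halves the search space each step.
Maximum comparisons = floor(log2(610)) + 1
log2(610) = 9.2527
floor(log2(610)) = 9, so 9 + 1 = 10
Final answer: 10


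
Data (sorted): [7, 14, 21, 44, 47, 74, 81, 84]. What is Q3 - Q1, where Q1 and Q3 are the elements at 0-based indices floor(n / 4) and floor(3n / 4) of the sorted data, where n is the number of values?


The data has n = 8 elements.
Q1 index = floor(8 / 4) = floor(2) = 2; Q3 index = floor(3 * 8 / 4) = floor(6) = 6
Q1 = element at index 2 = 21
Q3 = element at index 6 = 81
IQR = 81 - 21 = 60
Final answer: 60


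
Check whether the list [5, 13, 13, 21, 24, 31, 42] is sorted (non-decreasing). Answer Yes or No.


Check consecutive pairs:
  5 <= 13? True
  13 <= 13? True
  13 <= 21? True
  21 <= 24? True
  24 <= 31? True
  31 <= 42? True
Every consecutive pair is in order, so the list is non-decreasing.
Final answer: Yes


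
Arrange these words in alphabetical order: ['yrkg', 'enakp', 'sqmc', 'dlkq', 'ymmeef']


Compare strings character by character (the first differing letter decides):
  'dlkq' < 'enakp' since 'd' < 'e' at position 1
  'enakp' < 'sqmc' since 'e' < 's' at position 1
  'sqmc' < 'ymmeef' since 's' < 'y' at position 1
  'ymmeef' < 'yrkg' since 'm' < 'r' at position 2
Chaining these comparisons gives the alphabetical order.
Final answer: ['dlkq', 'enakp', 'sqmc', 'ymmeef', 'yrkg']


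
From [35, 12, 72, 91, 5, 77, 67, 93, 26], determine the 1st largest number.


Sort descending: [93, 91, 77, 72, 67, 35, 26, 12, 5]
The 1st element (1-indexed) is at index 0.
Value = 93
Final answer: 93


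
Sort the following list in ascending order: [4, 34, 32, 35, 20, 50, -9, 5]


Original list: [4, 34, 32, 35, 20, 50, -9, 5]
Repeatedly take the smallest remaining element:
  Remaining [4, 34, 32, 35, 20, 50, -9, 5] -> smallest is -9
  Remaining [4, 34, 32, 35, 20, 50, 5] -> smallest is 4
  Remaining [34, 32, 35, 20, 50, 5] -> smallest is 5
  Remaining [34, 32, 35, 20, 50] -> smallest is 20
  Remaining [34, 32, 35, 50] -> smallest is 32
  Remaining [34, 35, 50] -> smallest is 34
  Remaining [35, 50] -> smallest is 35
  Remaining [50] -> smallest is 50
Collecting the picks in order gives the sorted list.
Final answer: [-9, 4, 5, 20, 32, 34, 35, 50]


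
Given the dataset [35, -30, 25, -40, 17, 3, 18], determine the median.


First, sort the list: [-40, -30, 3, 17, 18, 25, 35]
The list has 7 elements (odd count).
The middle index is 3 (0-based), and the element there is 17.
Final answer: 17


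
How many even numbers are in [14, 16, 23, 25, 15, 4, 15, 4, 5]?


Check each element:
  14 is even
  16 is even
  23 is odd
  25 is odd
  15 is odd
  4 is even
  15 is odd
  4 is even
  5 is odd
Evens: [14, 16, 4, 4]
Count of evens = 4
Final answer: 4


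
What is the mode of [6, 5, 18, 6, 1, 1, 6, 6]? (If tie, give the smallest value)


Count the frequency of each value:
  1 appears 2 time(s)
  5 appears 1 time(s)
  6 appears 4 time(s)
  18 appears 1 time(s)
Maximum frequency is 4.
Only 6 reaches that frequency, so it is the mode.
Final answer: 6


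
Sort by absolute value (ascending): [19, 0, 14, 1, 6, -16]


Compute absolute values:
  |19| = 19
  |0| = 0
  |14| = 14
  |1| = 1
  |6| = 6
  |-16| = 16
Absolute values in increasing order: 0 < 1 < 6 < 14 < 16 < 19
Listing the original numbers in that order gives the answer.
Final answer: [0, 1, 6, 14, -16, 19]


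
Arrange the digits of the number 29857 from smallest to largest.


The number 29857 has digits: 2, 9, 8, 5, 7
Sorted: 2, 5, 7, 8, 9
Joining the sorted digits gives the result.
Final answer: 25789


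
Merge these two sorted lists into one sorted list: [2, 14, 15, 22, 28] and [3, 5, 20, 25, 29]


List A: [2, 14, 15, 22, 28]
List B: [3, 5, 20, 25, 29]
Repeatedly compare the front elements and take the smaller:
  2 vs 3 -> take 2
  14 vs 3 -> take 3
  14 vs 5 -> take 5
  14 vs 20 -> take 14
  15 vs 20 -> take 15
  22 vs 20 -> take 20
  22 vs 25 -> take 22
  28 vs 25 -> take 25
  28 vs 29 -> take 28
  A is exhausted; append the rest of B: [29]
Final answer: [2, 3, 5, 14, 15, 20, 22, 25, 28, 29]


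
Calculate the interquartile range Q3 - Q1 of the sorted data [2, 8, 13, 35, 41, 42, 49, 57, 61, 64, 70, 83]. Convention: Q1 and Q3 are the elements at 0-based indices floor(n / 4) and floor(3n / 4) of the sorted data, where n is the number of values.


The data has n = 12 elements.
Q1 index = floor(12 / 4) = floor(3) = 3; Q3 index = floor(3 * 12 / 4) = floor(9) = 9
Q1 = element at index 3 = 35
Q3 = element at index 9 = 64
IQR = 64 - 35 = 29
Final answer: 29


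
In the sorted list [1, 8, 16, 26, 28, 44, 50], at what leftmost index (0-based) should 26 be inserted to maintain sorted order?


List is sorted: [1, 8, 16, 26, 28, 44, 50]
We need the leftmost position where 26 can be inserted, i.e. the first index whose element is >= 26 (or the end of the list if none is).
Binary search with low=0, high=7 (0-based indices):
  low=0, high=7, mid=3: a[3]=26 >= 26, so high = 3
  low=0, high=3, mid=1: a[1]=8 < 26, so low = 2
  low=2, high=3, mid=2: a[2]=16 < 26, so low = 3
Now low = high = 3, so the insertion index is 3.
Final answer: 3


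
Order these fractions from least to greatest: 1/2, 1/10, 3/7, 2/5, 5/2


Convert to decimal for comparison:
  1/2 = 0.5
  1/10 = 0.1
  3/7 = 0.4286
  2/5 = 0.4
  5/2 = 2.5
Decimals in increasing order: 0.1 < 0.4 < 0.4286 < 0.5 < 2.5
Writing each back as its fraction gives the sorted order.
Final answer: 1/10, 2/5, 3/7, 1/2, 5/2


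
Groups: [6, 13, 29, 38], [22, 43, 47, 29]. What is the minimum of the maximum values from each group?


Find max of each group:
  Group 1: [6, 13, 29, 38] -> max = 38
  Group 2: [22, 43, 47, 29] -> max = 47
Maxes: [38, 47]
Minimum of maxes = 38
Final answer: 38


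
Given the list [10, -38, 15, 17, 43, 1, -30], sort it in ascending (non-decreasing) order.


Original list: [10, -38, 15, 17, 43, 1, -30]
Repeatedly take the smallest remaining element:
  Remaining [10, -38, 15, 17, 43, 1, -30] -> smallest is -38
  Remaining [10, 15, 17, 43, 1, -30] -> smallest is -30
  Remaining [10, 15, 17, 43, 1] -> smallest is 1
  Remaining [10, 15, 17, 43] -> smallest is 10
  Remaining [15, 17, 43] -> smallest is 15
  Remaining [17, 43] -> smallest is 17
  Remaining [43] -> smallest is 43
Collecting the picks in order gives the sorted list.
Final answer: [-38, -30, 1, 10, 15, 17, 43]


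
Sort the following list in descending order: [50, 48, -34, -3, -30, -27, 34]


Original list: [50, 48, -34, -3, -30, -27, 34]
Repeatedly take the largest remaining element:
  Remaining [50, 48, -34, -3, -30, -27, 34] -> largest is 50
  Remaining [48, -34, -3, -30, -27, 34] -> largest is 48
  Remaining [-34, -3, -30, -27, 34] -> largest is 34
  Remaining [-34, -3, -30, -27] -> largest is -3
  Remaining [-34, -30, -27] -> largest is -27
  Remaining [-34, -30] -> largest is -30
  Remaining [-34] -> largest is -34
Collecting the picks in order gives the descending list.
Final answer: [50, 48, 34, -3, -27, -30, -34]


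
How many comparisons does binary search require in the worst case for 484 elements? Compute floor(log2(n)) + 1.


Binary search halves the search space each step.
Maximum comparisons = floor(log2(484)) + 1
log2(484) = 8.9189
floor(log2(484)) = 8, so 8 + 1 = 9
Final answer: 9


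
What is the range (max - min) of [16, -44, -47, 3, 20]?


Maximum value: 20
Minimum value: -47
Range = 20 - (-47) = 67
Final answer: 67


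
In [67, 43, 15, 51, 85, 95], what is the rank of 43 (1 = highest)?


Sort descending: [95, 85, 67, 51, 43, 15]
Find 43 in the sorted list.
43 is at position 5.
Final answer: 5


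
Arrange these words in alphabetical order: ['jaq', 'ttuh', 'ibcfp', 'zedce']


Compare strings character by character (the first differing letter decides):
  'ibcfp' < 'jaq' since 'i' < 'j' at position 1
  'jaq' < 'ttuh' since 'j' < 't' at position 1
  'ttuh' < 'zedce' since 't' < 'z' at position 1
Chaining these comparisons gives the alphabetical order.
Final answer: ['ibcfp', 'jaq', 'ttuh', 'zedce']


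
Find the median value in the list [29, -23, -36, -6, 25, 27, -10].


First, sort the list: [-36, -23, -10, -6, 25, 27, 29]
The list has 7 elements (odd count).
The middle index is 3 (0-based), and the element there is -6.
Final answer: -6


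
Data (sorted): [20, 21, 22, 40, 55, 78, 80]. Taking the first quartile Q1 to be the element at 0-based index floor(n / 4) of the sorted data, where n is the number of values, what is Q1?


The list has n = 7 elements.
Q1 index = floor(7 / 4) = floor(1.75) = 1
Counting from index 0 in the sorted data, the element at index 1 is 21.
Final answer: 21


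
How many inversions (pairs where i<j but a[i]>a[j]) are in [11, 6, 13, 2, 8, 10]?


For each element, count the later elements that are smaller than it:
  11 (index 0): smaller elements after it = [6, 2, 8, 10] -> 4
  6 (index 1): smaller elements after it = [2] -> 1
  13 (index 2): smaller elements after it = [2, 8, 10] -> 3
  2 (index 3): smaller elements after it = [] -> 0
  8 (index 4): smaller elements after it = [] -> 0
Total inversions = 4 + 1 + 3 + 0 + 0 = 8
Final answer: 8


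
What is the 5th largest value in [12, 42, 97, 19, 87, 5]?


Sort descending: [97, 87, 42, 19, 12, 5]
The 5th element (1-indexed) is at index 4.
Value = 12
Final answer: 12


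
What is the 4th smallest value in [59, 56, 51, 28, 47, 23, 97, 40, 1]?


Sort ascending: [1, 23, 28, 40, 47, 51, 56, 59, 97]
The 4th element (1-indexed) is at index 3.
Value = 40
Final answer: 40


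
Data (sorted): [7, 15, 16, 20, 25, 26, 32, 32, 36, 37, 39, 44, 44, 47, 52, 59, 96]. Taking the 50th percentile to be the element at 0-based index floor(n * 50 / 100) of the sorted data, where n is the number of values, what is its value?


The dataset has n = 17 elements.
Index = floor(17 * 50 / 100) = floor(850 / 100) = floor(8.5) = 8
Counting from index 0 in the sorted data, the element at index 8 is 36.
Final answer: 36


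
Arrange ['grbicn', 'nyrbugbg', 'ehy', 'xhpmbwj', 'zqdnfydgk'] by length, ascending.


Compute lengths:
  'grbicn' has length 6
  'nyrbugbg' has length 8
  'ehy' has length 3
  'xhpmbwj' has length 7
  'zqdnfydgk' has length 9
Lengths in increasing order: 3 < 6 < 7 < 8 < 9
Listing the words in that order gives the answer.
Final answer: ['ehy', 'grbicn', 'xhpmbwj', 'nyrbugbg', 'zqdnfydgk']


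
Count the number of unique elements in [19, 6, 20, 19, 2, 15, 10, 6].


List all unique values:
Distinct values: [2, 6, 10, 15, 19, 20]
Count = 6
Final answer: 6


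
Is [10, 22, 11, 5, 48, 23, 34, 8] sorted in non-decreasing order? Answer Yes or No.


Check consecutive pairs:
  10 <= 22? True
  22 <= 11? False
  11 <= 5? False
  5 <= 48? True
  48 <= 23? False
  23 <= 34? True
  34 <= 8? False
4 consecutive pair(s) are out of order, so the list is not sorted.
Final answer: No


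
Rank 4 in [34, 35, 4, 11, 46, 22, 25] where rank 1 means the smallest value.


Sort ascending: [4, 11, 22, 25, 34, 35, 46]
Find 4 in the sorted list.
4 is at position 1 (1-indexed).
Final answer: 1


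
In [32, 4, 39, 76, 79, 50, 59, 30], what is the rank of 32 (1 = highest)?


Sort descending: [79, 76, 59, 50, 39, 32, 30, 4]
Find 32 in the sorted list.
32 is at position 6.
Final answer: 6


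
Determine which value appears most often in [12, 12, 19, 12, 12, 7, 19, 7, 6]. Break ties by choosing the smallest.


Count the frequency of each value:
  6 appears 1 time(s)
  7 appears 2 time(s)
  12 appears 4 time(s)
  19 appears 2 time(s)
Maximum frequency is 4.
Only 12 reaches that frequency, so it is the mode.
Final answer: 12


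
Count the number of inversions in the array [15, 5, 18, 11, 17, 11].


For each element, count the later elements that are smaller than it:
  15 (index 0): smaller elements after it = [5, 11, 11] -> 3
  5 (index 1): smaller elements after it = [] -> 0
  18 (index 2): smaller elements after it = [11, 17, 11] -> 3
  11 (index 3): smaller elements after it = [] -> 0
  17 (index 4): smaller elements after it = [11] -> 1
Total inversions = 3 + 0 + 3 + 0 + 1 = 7
Final answer: 7


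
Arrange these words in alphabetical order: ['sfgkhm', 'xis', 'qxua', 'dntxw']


Compare strings character by character (the first differing letter decides):
  'dntxw' < 'qxua' since 'd' < 'q' at position 1
  'qxua' < 'sfgkhm' since 'q' < 's' at position 1
  'sfgkhm' < 'xis' since 's' < 'x' at position 1
Chaining these comparisons gives the alphabetical order.
Final answer: ['dntxw', 'qxua', 'sfgkhm', 'xis']


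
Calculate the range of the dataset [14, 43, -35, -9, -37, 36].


Maximum value: 43
Minimum value: -37
Range = 43 - (-37) = 80
Final answer: 80


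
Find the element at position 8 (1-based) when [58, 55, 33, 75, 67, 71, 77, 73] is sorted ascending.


Sort ascending: [33, 55, 58, 67, 71, 73, 75, 77]
The 8th element (1-indexed) is at index 7.
Value = 77
Final answer: 77


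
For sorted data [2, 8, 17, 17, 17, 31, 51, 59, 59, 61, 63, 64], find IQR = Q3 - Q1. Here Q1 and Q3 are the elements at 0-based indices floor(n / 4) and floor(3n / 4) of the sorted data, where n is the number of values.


The data has n = 12 elements.
Q1 index = floor(12 / 4) = floor(3) = 3; Q3 index = floor(3 * 12 / 4) = floor(9) = 9
Q1 = element at index 3 = 17
Q3 = element at index 9 = 61
IQR = 61 - 17 = 44
Final answer: 44


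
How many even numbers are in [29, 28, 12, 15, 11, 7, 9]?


Check each element:
  29 is odd
  28 is even
  12 is even
  15 is odd
  11 is odd
  7 is odd
  9 is odd
Evens: [28, 12]
Count of evens = 2
Final answer: 2


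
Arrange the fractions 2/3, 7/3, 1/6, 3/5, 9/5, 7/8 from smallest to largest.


Convert to decimal for comparison:
  2/3 = 0.6667
  7/3 = 2.3333
  1/6 = 0.1667
  3/5 = 0.6
  9/5 = 1.8
  7/8 = 0.875
Decimals in increasing order: 0.1667 < 0.6 < 0.6667 < 0.875 < 1.8 < 2.3333
Writing each back as its fraction gives the sorted order.
Final answer: 1/6, 3/5, 2/3, 7/8, 9/5, 7/3


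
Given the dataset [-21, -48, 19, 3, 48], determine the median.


First, sort the list: [-48, -21, 3, 19, 48]
The list has 5 elements (odd count).
The middle index is 2 (0-based), and the element there is 3.
Final answer: 3


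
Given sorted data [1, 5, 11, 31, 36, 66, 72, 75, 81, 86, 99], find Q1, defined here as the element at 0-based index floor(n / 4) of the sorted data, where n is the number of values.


The list has n = 11 elements.
Q1 index = floor(11 / 4) = floor(2.75) = 2
Counting from index 0 in the sorted data, the element at index 2 is 11.
Final answer: 11


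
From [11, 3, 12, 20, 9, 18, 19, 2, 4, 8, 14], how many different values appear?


List all unique values:
Distinct values: [2, 3, 4, 8, 9, 11, 12, 14, 18, 19, 20]
Count = 11
Final answer: 11


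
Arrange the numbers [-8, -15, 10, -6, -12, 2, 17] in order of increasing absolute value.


Compute absolute values:
  |-8| = 8
  |-15| = 15
  |10| = 10
  |-6| = 6
  |-12| = 12
  |2| = 2
  |17| = 17
Absolute values in increasing order: 2 < 6 < 8 < 10 < 12 < 15 < 17
Listing the original numbers in that order gives the answer.
Final answer: [2, -6, -8, 10, -12, -15, 17]


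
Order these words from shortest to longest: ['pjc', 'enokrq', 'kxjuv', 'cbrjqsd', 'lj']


Compute lengths:
  'pjc' has length 3
  'enokrq' has length 6
  'kxjuv' has length 5
  'cbrjqsd' has length 7
  'lj' has length 2
Lengths in increasing order: 2 < 3 < 5 < 6 < 7
Listing the words in that order gives the answer.
Final answer: ['lj', 'pjc', 'kxjuv', 'enokrq', 'cbrjqsd']


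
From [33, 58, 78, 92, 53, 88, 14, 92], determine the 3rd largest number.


Sort descending: [92, 92, 88, 78, 58, 53, 33, 14]
The 3rd element (1-indexed) is at index 2.
Value = 88
Final answer: 88


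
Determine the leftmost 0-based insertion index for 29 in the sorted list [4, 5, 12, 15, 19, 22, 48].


List is sorted: [4, 5, 12, 15, 19, 22, 48]
We need the leftmost position where 29 can be inserted, i.e. the first index whose element is >= 29 (or the end of the list if none is).
Binary search with low=0, high=7 (0-based indices):
  low=0, high=7, mid=3: a[3]=15 < 29, so low = 4
  low=4, high=7, mid=5: a[5]=22 < 29, so low = 6
  low=6, high=7, mid=6: a[6]=48 >= 29, so high = 6
Now low = high = 6, so the insertion index is 6.
Final answer: 6


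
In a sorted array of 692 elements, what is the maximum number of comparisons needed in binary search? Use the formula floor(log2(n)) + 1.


Binary search halves the search space each step.
Maximum comparisons = floor(log2(692)) + 1
log2(692) = 9.4346
floor(log2(692)) = 9, so 9 + 1 = 10
Final answer: 10


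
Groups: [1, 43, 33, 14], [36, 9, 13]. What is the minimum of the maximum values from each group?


Find max of each group:
  Group 1: [1, 43, 33, 14] -> max = 43
  Group 2: [36, 9, 13] -> max = 36
Maxes: [43, 36]
Minimum of maxes = 36
Final answer: 36


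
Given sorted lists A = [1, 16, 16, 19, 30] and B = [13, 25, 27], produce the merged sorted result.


List A: [1, 16, 16, 19, 30]
List B: [13, 25, 27]
Repeatedly compare the front elements and take the smaller:
  1 vs 13 -> take 1
  16 vs 13 -> take 13
  16 vs 25 -> take 16
  16 vs 25 -> take 16
  19 vs 25 -> take 19
  30 vs 25 -> take 25
  30 vs 27 -> take 27
  B is exhausted; append the rest of A: [30]
Final answer: [1, 13, 16, 16, 19, 25, 27, 30]


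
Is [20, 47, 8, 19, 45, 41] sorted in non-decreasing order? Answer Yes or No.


Check consecutive pairs:
  20 <= 47? True
  47 <= 8? False
  8 <= 19? True
  19 <= 45? True
  45 <= 41? False
2 consecutive pair(s) are out of order, so the list is not sorted.
Final answer: No


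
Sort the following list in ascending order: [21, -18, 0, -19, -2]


Original list: [21, -18, 0, -19, -2]
Repeatedly take the smallest remaining element:
  Remaining [21, -18, 0, -19, -2] -> smallest is -19
  Remaining [21, -18, 0, -2] -> smallest is -18
  Remaining [21, 0, -2] -> smallest is -2
  Remaining [21, 0] -> smallest is 0
  Remaining [21] -> smallest is 21
Collecting the picks in order gives the sorted list.
Final answer: [-19, -18, -2, 0, 21]


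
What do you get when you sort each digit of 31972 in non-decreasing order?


The number 31972 has digits: 3, 1, 9, 7, 2
Sorted: 1, 2, 3, 7, 9
Joining the sorted digits gives the result.
Final answer: 12379


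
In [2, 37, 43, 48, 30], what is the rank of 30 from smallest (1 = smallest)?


Sort ascending: [2, 30, 37, 43, 48]
Find 30 in the sorted list.
30 is at position 2 (1-indexed).
Final answer: 2


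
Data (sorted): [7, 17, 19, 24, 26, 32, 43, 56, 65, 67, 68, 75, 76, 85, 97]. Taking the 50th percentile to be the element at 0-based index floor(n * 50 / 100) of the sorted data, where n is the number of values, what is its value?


The dataset has n = 15 elements.
Index = floor(15 * 50 / 100) = floor(750 / 100) = floor(7.5) = 7
Counting from index 0 in the sorted data, the element at index 7 is 56.
Final answer: 56


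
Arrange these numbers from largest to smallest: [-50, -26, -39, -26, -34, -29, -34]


Original list: [-50, -26, -39, -26, -34, -29, -34]
Repeatedly take the largest remaining element:
  Remaining [-50, -26, -39, -26, -34, -29, -34] -> largest is -26
  Remaining [-50, -39, -26, -34, -29, -34] -> largest is -26
  Remaining [-50, -39, -34, -29, -34] -> largest is -29
  Remaining [-50, -39, -34, -34] -> largest is -34
  Remaining [-50, -39, -34] -> largest is -34
  Remaining [-50, -39] -> largest is -39
  Remaining [-50] -> largest is -50
Collecting the picks in order gives the descending list.
Final answer: [-26, -26, -29, -34, -34, -39, -50]


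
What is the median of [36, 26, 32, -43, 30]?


First, sort the list: [-43, 26, 30, 32, 36]
The list has 5 elements (odd count).
The middle index is 2 (0-based), and the element there is 30.
Final answer: 30


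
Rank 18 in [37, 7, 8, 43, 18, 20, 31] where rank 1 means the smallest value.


Sort ascending: [7, 8, 18, 20, 31, 37, 43]
Find 18 in the sorted list.
18 is at position 3 (1-indexed).
Final answer: 3


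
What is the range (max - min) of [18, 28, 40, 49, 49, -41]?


Maximum value: 49
Minimum value: -41
Range = 49 - (-41) = 90
Final answer: 90


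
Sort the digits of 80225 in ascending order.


The number 80225 has digits: 8, 0, 2, 2, 5
Sorted: 0, 2, 2, 5, 8
Joining the sorted digits gives the result.
Final answer: 02258


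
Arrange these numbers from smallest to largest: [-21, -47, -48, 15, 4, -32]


Original list: [-21, -47, -48, 15, 4, -32]
Repeatedly take the smallest remaining element:
  Remaining [-21, -47, -48, 15, 4, -32] -> smallest is -48
  Remaining [-21, -47, 15, 4, -32] -> smallest is -47
  Remaining [-21, 15, 4, -32] -> smallest is -32
  Remaining [-21, 15, 4] -> smallest is -21
  Remaining [15, 4] -> smallest is 4
  Remaining [15] -> smallest is 15
Collecting the picks in order gives the sorted list.
Final answer: [-48, -47, -32, -21, 4, 15]


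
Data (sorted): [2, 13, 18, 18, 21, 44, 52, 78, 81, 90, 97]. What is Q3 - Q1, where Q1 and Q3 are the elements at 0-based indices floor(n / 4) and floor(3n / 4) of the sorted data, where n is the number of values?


The data has n = 11 elements.
Q1 index = floor(11 / 4) = floor(2.75) = 2; Q3 index = floor(3 * 11 / 4) = floor(8.25) = 8
Q1 = element at index 2 = 18
Q3 = element at index 8 = 81
IQR = 81 - 18 = 63
Final answer: 63


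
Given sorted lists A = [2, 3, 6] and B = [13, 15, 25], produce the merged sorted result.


List A: [2, 3, 6]
List B: [13, 15, 25]
Repeatedly compare the front elements and take the smaller:
  2 vs 13 -> take 2
  3 vs 13 -> take 3
  6 vs 13 -> take 6
  A is exhausted; append the rest of B: [13, 15, 25]
Final answer: [2, 3, 6, 13, 15, 25]


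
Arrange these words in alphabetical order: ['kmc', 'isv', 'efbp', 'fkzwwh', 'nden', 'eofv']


Compare strings character by character (the first differing letter decides):
  'efbp' < 'eofv' since 'f' < 'o' at position 2
  'eofv' < 'fkzwwh' since 'e' < 'f' at position 1
  'fkzwwh' < 'isv' since 'f' < 'i' at position 1
  'isv' < 'kmc' since 'i' < 'k' at position 1
  'kmc' < 'nden' since 'k' < 'n' at position 1
Chaining these comparisons gives the alphabetical order.
Final answer: ['efbp', 'eofv', 'fkzwwh', 'isv', 'kmc', 'nden']


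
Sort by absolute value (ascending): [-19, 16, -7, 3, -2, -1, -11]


Compute absolute values:
  |-19| = 19
  |16| = 16
  |-7| = 7
  |3| = 3
  |-2| = 2
  |-1| = 1
  |-11| = 11
Absolute values in increasing order: 1 < 2 < 3 < 7 < 11 < 16 < 19
Listing the original numbers in that order gives the answer.
Final answer: [-1, -2, 3, -7, -11, 16, -19]


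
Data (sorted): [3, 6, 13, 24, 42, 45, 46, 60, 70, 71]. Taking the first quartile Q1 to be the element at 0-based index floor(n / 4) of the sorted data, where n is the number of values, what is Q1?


The list has n = 10 elements.
Q1 index = floor(10 / 4) = floor(2.5) = 2
Counting from index 0 in the sorted data, the element at index 2 is 13.
Final answer: 13


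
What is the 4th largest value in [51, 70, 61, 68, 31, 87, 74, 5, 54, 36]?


Sort descending: [87, 74, 70, 68, 61, 54, 51, 36, 31, 5]
The 4th element (1-indexed) is at index 3.
Value = 68
Final answer: 68


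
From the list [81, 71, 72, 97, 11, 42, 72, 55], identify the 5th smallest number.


Sort ascending: [11, 42, 55, 71, 72, 72, 81, 97]
The 5th element (1-indexed) is at index 4.
Value = 72
Final answer: 72


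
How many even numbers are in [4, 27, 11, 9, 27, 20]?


Check each element:
  4 is even
  27 is odd
  11 is odd
  9 is odd
  27 is odd
  20 is even
Evens: [4, 20]
Count of evens = 2
Final answer: 2


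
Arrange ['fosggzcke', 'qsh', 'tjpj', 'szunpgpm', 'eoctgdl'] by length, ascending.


Compute lengths:
  'fosggzcke' has length 9
  'qsh' has length 3
  'tjpj' has length 4
  'szunpgpm' has length 8
  'eoctgdl' has length 7
Lengths in increasing order: 3 < 4 < 7 < 8 < 9
Listing the words in that order gives the answer.
Final answer: ['qsh', 'tjpj', 'eoctgdl', 'szunpgpm', 'fosggzcke']


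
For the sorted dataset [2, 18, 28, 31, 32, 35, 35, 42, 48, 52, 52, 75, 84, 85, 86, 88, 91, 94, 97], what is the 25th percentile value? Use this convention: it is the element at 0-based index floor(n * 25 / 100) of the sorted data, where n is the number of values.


The dataset has n = 19 elements.
Index = floor(19 * 25 / 100) = floor(475 / 100) = floor(4.75) = 4
Counting from index 0 in the sorted data, the element at index 4 is 32.
Final answer: 32


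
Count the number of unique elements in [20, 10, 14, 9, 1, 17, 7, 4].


List all unique values:
Distinct values: [1, 4, 7, 9, 10, 14, 17, 20]
Count = 8
Final answer: 8


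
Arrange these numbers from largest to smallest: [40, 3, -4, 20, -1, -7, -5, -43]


Original list: [40, 3, -4, 20, -1, -7, -5, -43]
Repeatedly take the largest remaining element:
  Remaining [40, 3, -4, 20, -1, -7, -5, -43] -> largest is 40
  Remaining [3, -4, 20, -1, -7, -5, -43] -> largest is 20
  Remaining [3, -4, -1, -7, -5, -43] -> largest is 3
  Remaining [-4, -1, -7, -5, -43] -> largest is -1
  Remaining [-4, -7, -5, -43] -> largest is -4
  Remaining [-7, -5, -43] -> largest is -5
  Remaining [-7, -43] -> largest is -7
  Remaining [-43] -> largest is -43
Collecting the picks in order gives the descending list.
Final answer: [40, 20, 3, -1, -4, -5, -7, -43]


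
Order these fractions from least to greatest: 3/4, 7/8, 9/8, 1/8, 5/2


Convert to decimal for comparison:
  3/4 = 0.75
  7/8 = 0.875
  9/8 = 1.125
  1/8 = 0.125
  5/2 = 2.5
Decimals in increasing order: 0.125 < 0.75 < 0.875 < 1.125 < 2.5
Writing each back as its fraction gives the sorted order.
Final answer: 1/8, 3/4, 7/8, 9/8, 5/2


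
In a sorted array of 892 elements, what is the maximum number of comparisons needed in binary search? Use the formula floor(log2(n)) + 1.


Binary search halves the search space each step.
Maximum comparisons = floor(log2(892)) + 1
log2(892) = 9.8009
floor(log2(892)) = 9, so 9 + 1 = 10
Final answer: 10
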